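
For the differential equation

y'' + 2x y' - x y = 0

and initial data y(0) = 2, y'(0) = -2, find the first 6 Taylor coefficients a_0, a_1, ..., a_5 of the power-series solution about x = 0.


Ansatz: y(x) = sum_{n>=0} a_n x^n, so y'(x) = sum_{n>=1} n a_n x^(n-1) and y''(x) = sum_{n>=2} n(n-1) a_n x^(n-2).
Substitute into P(x) y'' + Q(x) y' + R(x) y = 0 with P(x) = 1, Q(x) = 2x, R(x) = -x, and match powers of x.
Initial conditions: a_0 = 2, a_1 = -2.
Setting the coefficient of each power of x to zero and solving order by order (substituting the coefficients already found):
  x^0: 2 a_2 = 0  ->  a_2 = 0
  x^1: 6 a_3 + 2 a_1 - a_0 = 0  ->  6 a_3 = -2 a_1 + a_0 = 6  ->  a_3 = 1
  x^2: 12 a_4 + 4 a_2 - a_1 = 0  ->  12 a_4 = -4 a_2 + a_1 = -2  ->  a_4 = -1/6
  x^3: 20 a_5 + 6 a_3 - a_2 = 0  ->  20 a_5 = -6 a_3 + a_2 = -6  ->  a_5 = -3/10
Truncated series: y(x) = 2 - 2 x + x^3 - (1/6) x^4 - (3/10) x^5 + O(x^6).

a_0 = 2; a_1 = -2; a_2 = 0; a_3 = 1; a_4 = -1/6; a_5 = -3/10


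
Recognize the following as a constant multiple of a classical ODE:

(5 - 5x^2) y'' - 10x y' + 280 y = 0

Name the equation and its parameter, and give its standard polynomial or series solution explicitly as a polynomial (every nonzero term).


All three coefficients share the factor 5; dividing through by 5 gives  (1 - x^2) y'' - 2x y' + 56 y = 0.
This matches the Legendre equation (1 - x^2) y'' - 2x y' + n(n+1) y = 0 (note the -2x y' term) with n(n+1) = 56, so n = 7; the polynomial solution is P_7(x).
With y = sum_k a_k x^k, matching x^k gives (k+2)(k+1) a_{k+2} = [k(k+1) - n(n+1)] a_k = (k - 7)(k + 8) a_k. The right side vanishes at k = 7, so the series with the parity of 7 terminates at degree 7.
Standard normalization (P_n(1) = 1): leading coefficient (2n)!/(2^n (n!)^2) = 87178291200/(128*25401600) = 429/16, so a_7 = 429/16. Work downward with a_k = (k+1)(k+2) a_{k+2} / ((k - 7)(k + 8)):
  a_5 = (6)(7)(429/16) / ((5 - 7)(5 + 8)) = (9009/8)/(-26) = -693/16
  a_3 = (4)(5)(-693/16) / ((3 - 7)(3 + 8)) = (-3465/4)/(-44) = 315/16
  a_1 = (2)(3)(315/16) / ((1 - 7)(1 + 8)) = (945/8)/(-54) = -35/16
Hence P_7(x) = 429 x^7/16 - 693 x^5/16 + 315 x^3/16 - 35 x/16.

P_7(x); series = 429 x^7/16 - 693 x^5/16 + 315 x^3/16 - 35 x/16


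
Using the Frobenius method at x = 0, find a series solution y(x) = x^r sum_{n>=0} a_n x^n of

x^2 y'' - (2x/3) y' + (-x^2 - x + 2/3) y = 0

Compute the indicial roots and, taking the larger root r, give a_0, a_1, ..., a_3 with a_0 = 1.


Write in Frobenius form y'' + (p(x)/x) y' + (q(x)/x^2) y = 0:
  p(x) = -2/3,  q(x) = -x^2 - x + 2/3.
Indicial equation: r(r-1) + (-2/3) r + (2/3) = 0 -> roots r_1 = 1, r_2 = 2/3.
Take r = r_1 = 1. Let y(x) = x^r sum_{n>=0} a_n x^n with a_0 = 1.
Substitute y = x^r sum a_n x^n and match x^{r+n}. The recurrence is
  D(n) a_n - 1 a_{n-1} - 1 a_{n-2} = 0,  where D(n) = (r+n)(r+n-1) + (-2/3)(r+n) + (2/3).
  a_n = [1 a_{n-1} + 1 a_{n-2}] / D(n).
Since the indicial polynomial factors as (r - r_1)(r - r_2), D(n) = (r_1 + n - r_1)(r_1 + n - r_2) = n(n + 1/3).
Evaluating step by step (a_0 = 1):
  n = 1: D(1) = 1(1 + 1/3) = 4/3; numerator = 1(1) = 1; a_1 = (1)/(4/3) = 3/4
  n = 2: D(2) = 2(2 + 1/3) = 14/3; numerator = 1(3/4) + 1(1) = 7/4; a_2 = (7/4)/(14/3) = 3/8
  n = 3: D(3) = 3(3 + 1/3) = 10; numerator = 1(3/8) + 1(3/4) = 9/8; a_3 = (9/8)/(10) = 9/80

r = 1; a_0 = 1; a_1 = 3/4; a_2 = 3/8; a_3 = 9/80


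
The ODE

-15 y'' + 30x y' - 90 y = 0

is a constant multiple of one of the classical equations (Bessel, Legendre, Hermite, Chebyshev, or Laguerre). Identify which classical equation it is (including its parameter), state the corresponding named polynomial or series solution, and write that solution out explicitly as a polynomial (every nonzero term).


All three coefficients share the factor -15; dividing through by -15 gives  y'' - 2x y' + 6 y = 0.
This matches the Hermite equation y'' - 2x y' + 2n y = 0 with 2n = 6, so n = 3; the polynomial solution is H_3(x).
With y = sum_k a_k x^k, matching x^k gives (k+2)(k+1) a_{k+2} = 2(k - n) a_k = 2(k - 3) a_k. The right side vanishes at k = 3, so the series with the parity of 3 terminates at degree 3.
Standard normalization: leading coefficient of H_n is 2^n, so a_3 = 2^3 = 8. Work downward with a_k = (k+1)(k+2) a_{k+2} / (2(k - n)):
  a_1 = (2)(3)(8) / (2(1 - 3)) = 48/(-4) = -12
Hence H_3(x) = 8 x^3 - 12 x.

H_3(x); series = 8 x^3 - 12 x


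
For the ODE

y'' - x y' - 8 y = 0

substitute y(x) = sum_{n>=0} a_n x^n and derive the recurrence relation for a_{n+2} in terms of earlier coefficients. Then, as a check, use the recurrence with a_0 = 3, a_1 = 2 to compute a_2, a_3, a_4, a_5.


Substitute y = sum_n a_n x^n.
y''(x) has coefficient (n+2)(n+1) a_{n+2} at x^n;
-x y'(x) has coefficient -n a_n at x^n (shift);
-8 y(x) has coefficient -8 a_n at x^n.
Matching x^n: (n+2)(n+1) a_{n+2} + (-n - 8) a_n = 0.
Thus a_{n+2} = (n + 8) / ((n+1)(n+2)) * a_n.

Check with a_0 = 3, a_1 = 2 (apply the recurrence for n = 0, 1, 2, 3): a_0 = 3, a_1 = 2, a_2 = 12, a_3 = 3, a_4 = 10, a_5 = 33/20.

a_(n+2) = (n + 8) / ((n+1)(n+2)) * a_n; check: a_0 = 3, a_1 = 2, a_2 = 12, a_3 = 3, a_4 = 10, a_5 = 33/20


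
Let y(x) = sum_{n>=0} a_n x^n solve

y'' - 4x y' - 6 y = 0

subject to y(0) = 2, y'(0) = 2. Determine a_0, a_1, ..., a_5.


Ansatz: y(x) = sum_{n>=0} a_n x^n, so y'(x) = sum_{n>=1} n a_n x^(n-1) and y''(x) = sum_{n>=2} n(n-1) a_n x^(n-2).
Substitute into P(x) y'' + Q(x) y' + R(x) y = 0 with P(x) = 1, Q(x) = -4x, R(x) = -6, and match powers of x.
Initial conditions: a_0 = 2, a_1 = 2.
Setting the coefficient of each power of x to zero and solving order by order (substituting the coefficients already found):
  x^0: 2 a_2 - 6 a_0 = 0  ->  2 a_2 = 6 a_0 = 12  ->  a_2 = 6
  x^1: 6 a_3 - 10 a_1 = 0  ->  6 a_3 = 10 a_1 = 20  ->  a_3 = 10/3
  x^2: 12 a_4 - 14 a_2 = 0  ->  12 a_4 = 14 a_2 = 84  ->  a_4 = 7
  x^3: 20 a_5 - 18 a_3 = 0  ->  20 a_5 = 18 a_3 = 60  ->  a_5 = 3
Truncated series: y(x) = 2 + 2 x + 6 x^2 + (10/3) x^3 + 7 x^4 + 3 x^5 + O(x^6).

a_0 = 2; a_1 = 2; a_2 = 6; a_3 = 10/3; a_4 = 7; a_5 = 3


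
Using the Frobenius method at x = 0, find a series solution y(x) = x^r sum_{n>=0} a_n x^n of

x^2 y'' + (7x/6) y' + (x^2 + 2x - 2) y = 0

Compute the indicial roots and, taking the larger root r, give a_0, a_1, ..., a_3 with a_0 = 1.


Write in Frobenius form y'' + (p(x)/x) y' + (q(x)/x^2) y = 0:
  p(x) = 7/6,  q(x) = x^2 + 2x - 2.
Indicial equation: r(r-1) + (7/6) r + (-2) = 0 -> roots r_1 = 4/3, r_2 = -3/2.
Take r = r_1 = 4/3. Let y(x) = x^r sum_{n>=0} a_n x^n with a_0 = 1.
Substitute y = x^r sum a_n x^n and match x^{r+n}. The recurrence is
  D(n) a_n + 2 a_{n-1} + 1 a_{n-2} = 0,  where D(n) = (r+n)(r+n-1) + (7/6)(r+n) + (-2).
  a_n = [-2 a_{n-1} - 1 a_{n-2}] / D(n).
Since the indicial polynomial factors as (r - r_1)(r - r_2), D(n) = (r_1 + n - r_1)(r_1 + n - r_2) = n(n + 17/6).
Evaluating step by step (a_0 = 1):
  n = 1: D(1) = 1(1 + 17/6) = 23/6; numerator = -2(1) = -2; a_1 = (-2)/(23/6) = -12/23
  n = 2: D(2) = 2(2 + 17/6) = 29/3; numerator = -2(-12/23) - 1(1) = 1/23; a_2 = (1/23)/(29/3) = 3/667
  n = 3: D(3) = 3(3 + 17/6) = 35/2; numerator = -2(3/667) - 1(-12/23) = 342/667; a_3 = (342/667)/(35/2) = 684/23345

r = 4/3; a_0 = 1; a_1 = -12/23; a_2 = 3/667; a_3 = 684/23345


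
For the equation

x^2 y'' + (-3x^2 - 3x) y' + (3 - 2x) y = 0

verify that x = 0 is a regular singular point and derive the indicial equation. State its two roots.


Divide by x^2 to reach normal form y'' + P_1(x) y' + P_2(x) y = 0 with P_1(x) = -3 - 3/x and P_2(x) = -2/x + 3/x^2.
x = 0 is a singular point because the y'-coefficient -3 - 3/x has a pole at x = 0 and the y-coefficient -2/x + 3/x^2 has a pole at x = 0.
It is a regular singular point because x P_1(x) = p(x) = -3x - 3 and x^2 P_2(x) = q(x) = 3 - 2x are polynomials, hence analytic at x = 0.
p(0) = -3,  q(0) = 3.
Indicial equation: r(r-1) + p(0) r + q(0) = 0, i.e. r^2 + (p(0) - 1) r + q(0) = 0, i.e. r^2 - 4 r + 3 = 0.
Discriminant: (-4)^2 - 4(3) = 4, so r = (4 ± 2)/2.
Solving: r_1 = 3, r_2 = 1.

indicial: r^2 - 4 r + 3 = 0; roots r_1 = 3, r_2 = 1


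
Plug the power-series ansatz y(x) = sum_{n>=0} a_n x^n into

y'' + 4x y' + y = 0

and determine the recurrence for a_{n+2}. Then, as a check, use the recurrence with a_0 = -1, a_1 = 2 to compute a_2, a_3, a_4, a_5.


Substitute y = sum_n a_n x^n.
y''(x) has coefficient (n+2)(n+1) a_{n+2} at x^n;
4 x y'(x) has coefficient 4 n a_n at x^n (shift);
y(x) has coefficient 1 a_n at x^n.
Matching x^n: (n+2)(n+1) a_{n+2} + (4n + 1) a_n = 0.
Thus a_{n+2} = (-4n - 1) / ((n+1)(n+2)) * a_n.

Check with a_0 = -1, a_1 = 2 (apply the recurrence for n = 0, 1, 2, 3): a_0 = -1, a_1 = 2, a_2 = 1/2, a_3 = -5/3, a_4 = -3/8, a_5 = 13/12.

a_(n+2) = (-4n - 1) / ((n+1)(n+2)) * a_n; check: a_0 = -1, a_1 = 2, a_2 = 1/2, a_3 = -5/3, a_4 = -3/8, a_5 = 13/12


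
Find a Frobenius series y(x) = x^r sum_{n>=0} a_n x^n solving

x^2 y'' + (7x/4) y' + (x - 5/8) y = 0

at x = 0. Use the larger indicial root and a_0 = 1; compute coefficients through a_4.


Write in Frobenius form y'' + (p(x)/x) y' + (q(x)/x^2) y = 0:
  p(x) = 7/4,  q(x) = x - 5/8.
Indicial equation: r(r-1) + (7/4) r + (-5/8) = 0 -> roots r_1 = 1/2, r_2 = -5/4.
Take r = r_1 = 1/2. Let y(x) = x^r sum_{n>=0} a_n x^n with a_0 = 1.
Substitute y = x^r sum a_n x^n and match x^{r+n}. The recurrence is
  D(n) a_n + 1 a_{n-1} = 0,  where D(n) = (r+n)(r+n-1) + (7/4)(r+n) + (-5/8).
  a_n = -1 / D(n) * a_{n-1}.
Since the indicial polynomial factors as (r - r_1)(r - r_2), D(n) = (r_1 + n - r_1)(r_1 + n - r_2) = n(n + 7/4).
Evaluating step by step (a_0 = 1):
  n = 1: D(1) = 1(1 + 7/4) = 11/4; numerator = -1(1) = -1; a_1 = (-1)/(11/4) = -4/11
  n = 2: D(2) = 2(2 + 7/4) = 15/2; numerator = -1(-4/11) = 4/11; a_2 = (4/11)/(15/2) = 8/165
  n = 3: D(3) = 3(3 + 7/4) = 57/4; numerator = -1(8/165) = -8/165; a_3 = (-8/165)/(57/4) = -32/9405
  n = 4: D(4) = 4(4 + 7/4) = 23; numerator = -1(-32/9405) = 32/9405; a_4 = (32/9405)/(23) = 32/216315

r = 1/2; a_0 = 1; a_1 = -4/11; a_2 = 8/165; a_3 = -32/9405; a_4 = 32/216315


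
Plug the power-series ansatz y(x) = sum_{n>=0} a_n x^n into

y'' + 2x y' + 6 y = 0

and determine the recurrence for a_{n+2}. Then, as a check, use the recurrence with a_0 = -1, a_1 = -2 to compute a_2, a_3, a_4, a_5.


Substitute y = sum_n a_n x^n.
y''(x) has coefficient (n+2)(n+1) a_{n+2} at x^n;
2 x y'(x) has coefficient 2 n a_n at x^n (shift);
6 y(x) has coefficient 6 a_n at x^n.
Matching x^n: (n+2)(n+1) a_{n+2} + (2n + 6) a_n = 0.
Thus a_{n+2} = (-2n - 6) / ((n+1)(n+2)) * a_n.

Check with a_0 = -1, a_1 = -2 (apply the recurrence for n = 0, 1, 2, 3): a_0 = -1, a_1 = -2, a_2 = 3, a_3 = 8/3, a_4 = -5/2, a_5 = -8/5.

a_(n+2) = (-2n - 6) / ((n+1)(n+2)) * a_n; check: a_0 = -1, a_1 = -2, a_2 = 3, a_3 = 8/3, a_4 = -5/2, a_5 = -8/5


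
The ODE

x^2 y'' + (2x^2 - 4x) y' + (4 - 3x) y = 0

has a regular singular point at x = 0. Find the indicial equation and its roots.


Divide by x^2 to reach normal form y'' + P_1(x) y' + P_2(x) y = 0 with P_1(x) = 2 - 4/x and P_2(x) = -3/x + 4/x^2.
x = 0 is a singular point because the y'-coefficient 2 - 4/x has a pole at x = 0 and the y-coefficient -3/x + 4/x^2 has a pole at x = 0.
It is a regular singular point because x P_1(x) = p(x) = 2x - 4 and x^2 P_2(x) = q(x) = 4 - 3x are polynomials, hence analytic at x = 0.
p(0) = -4,  q(0) = 4.
Indicial equation: r(r-1) + p(0) r + q(0) = 0, i.e. r^2 + (p(0) - 1) r + q(0) = 0, i.e. r^2 - 5 r + 4 = 0.
Discriminant: (-5)^2 - 4(4) = 9, so r = (5 ± 3)/2.
Solving: r_1 = 4, r_2 = 1.

indicial: r^2 - 5 r + 4 = 0; roots r_1 = 4, r_2 = 1


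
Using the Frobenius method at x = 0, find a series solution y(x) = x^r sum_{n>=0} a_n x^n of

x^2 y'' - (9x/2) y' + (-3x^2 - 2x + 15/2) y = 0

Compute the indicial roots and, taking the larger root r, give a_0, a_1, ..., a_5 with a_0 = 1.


Write in Frobenius form y'' + (p(x)/x) y' + (q(x)/x^2) y = 0:
  p(x) = -9/2,  q(x) = -3x^2 - 2x + 15/2.
Indicial equation: r(r-1) + (-9/2) r + (15/2) = 0 -> roots r_1 = 3, r_2 = 5/2.
Take r = r_1 = 3. Let y(x) = x^r sum_{n>=0} a_n x^n with a_0 = 1.
Substitute y = x^r sum a_n x^n and match x^{r+n}. The recurrence is
  D(n) a_n - 2 a_{n-1} - 3 a_{n-2} = 0,  where D(n) = (r+n)(r+n-1) + (-9/2)(r+n) + (15/2).
  a_n = [2 a_{n-1} + 3 a_{n-2}] / D(n).
Since the indicial polynomial factors as (r - r_1)(r - r_2), D(n) = (r_1 + n - r_1)(r_1 + n - r_2) = n(n + 1/2).
Evaluating step by step (a_0 = 1):
  n = 1: D(1) = 1(1 + 1/2) = 3/2; numerator = 2(1) = 2; a_1 = (2)/(3/2) = 4/3
  n = 2: D(2) = 2(2 + 1/2) = 5; numerator = 2(4/3) + 3(1) = 17/3; a_2 = (17/3)/(5) = 17/15
  n = 3: D(3) = 3(3 + 1/2) = 21/2; numerator = 2(17/15) + 3(4/3) = 94/15; a_3 = (94/15)/(21/2) = 188/315
  n = 4: D(4) = 4(4 + 1/2) = 18; numerator = 2(188/315) + 3(17/15) = 1447/315; a_4 = (1447/315)/(18) = 1447/5670
  n = 5: D(5) = 5(5 + 1/2) = 55/2; numerator = 2(1447/5670) + 3(188/315) = 6523/2835; a_5 = (6523/2835)/(55/2) = 1186/14175

r = 3; a_0 = 1; a_1 = 4/3; a_2 = 17/15; a_3 = 188/315; a_4 = 1447/5670; a_5 = 1186/14175


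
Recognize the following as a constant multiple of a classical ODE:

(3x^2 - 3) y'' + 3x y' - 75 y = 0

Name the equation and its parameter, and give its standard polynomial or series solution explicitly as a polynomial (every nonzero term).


All three coefficients share the factor -3; dividing through by -3 gives  (1 - x^2) y'' - x y' + 25 y = 0.
This matches the Chebyshev equation (1 - x^2) y'' - x y' + n^2 y = 0 (note the -x y' term, not -2x y') with n^2 = 25, so n = 5; the polynomial solution is T_5(x).
With y = sum_k a_k x^k, matching x^k gives (k+2)(k+1) a_{k+2} = (k^2 - n^2) a_k = (k - 5)(k + 5) a_k. The right side vanishes at k = 5, so the series with the parity of 5 terminates at degree 5.
Standard normalization: leading coefficient of T_n is 2^(n-1), so a_5 = 2^4 = 16. Work downward with a_k = (k+1)(k+2) a_{k+2} / ((k - 5)(k + 5)):
  a_3 = (4)(5)(16) / ((3 - 5)(3 + 5)) = 320/(-16) = -20
  a_1 = (2)(3)(-20) / ((1 - 5)(1 + 5)) = -120/(-24) = 5
Hence T_5(x) = 16 x^5 - 20 x^3 + 5 x.

T_5(x); series = 16 x^5 - 20 x^3 + 5 x


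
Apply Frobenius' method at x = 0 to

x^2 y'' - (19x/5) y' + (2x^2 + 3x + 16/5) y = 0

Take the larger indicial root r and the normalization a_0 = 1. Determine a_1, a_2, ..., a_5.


Write in Frobenius form y'' + (p(x)/x) y' + (q(x)/x^2) y = 0:
  p(x) = -19/5,  q(x) = 2x^2 + 3x + 16/5.
Indicial equation: r(r-1) + (-19/5) r + (16/5) = 0 -> roots r_1 = 4, r_2 = 4/5.
Take r = r_1 = 4. Let y(x) = x^r sum_{n>=0} a_n x^n with a_0 = 1.
Substitute y = x^r sum a_n x^n and match x^{r+n}. The recurrence is
  D(n) a_n + 3 a_{n-1} + 2 a_{n-2} = 0,  where D(n) = (r+n)(r+n-1) + (-19/5)(r+n) + (16/5).
  a_n = [-3 a_{n-1} - 2 a_{n-2}] / D(n).
Since the indicial polynomial factors as (r - r_1)(r - r_2), D(n) = (r_1 + n - r_1)(r_1 + n - r_2) = n(n + 16/5).
Evaluating step by step (a_0 = 1):
  n = 1: D(1) = 1(1 + 16/5) = 21/5; numerator = -3(1) = -3; a_1 = (-3)/(21/5) = -5/7
  n = 2: D(2) = 2(2 + 16/5) = 52/5; numerator = -3(-5/7) - 2(1) = 1/7; a_2 = (1/7)/(52/5) = 5/364
  n = 3: D(3) = 3(3 + 16/5) = 93/5; numerator = -3(5/364) - 2(-5/7) = 505/364; a_3 = (505/364)/(93/5) = 2525/33852
  n = 4: D(4) = 4(4 + 16/5) = 144/5; numerator = -3(2525/33852) - 2(5/364) = -405/1612; a_4 = (-405/1612)/(144/5) = -225/25792
  n = 5: D(5) = 5(5 + 16/5) = 41; numerator = -3(-225/25792) - 2(2525/33852) = -5125/41664; a_5 = (-5125/41664)/(41) = -125/41664

r = 4; a_0 = 1; a_1 = -5/7; a_2 = 5/364; a_3 = 2525/33852; a_4 = -225/25792; a_5 = -125/41664


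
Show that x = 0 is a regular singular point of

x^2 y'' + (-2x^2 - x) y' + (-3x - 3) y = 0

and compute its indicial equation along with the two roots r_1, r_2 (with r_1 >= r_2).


Divide by x^2 to reach normal form y'' + P_1(x) y' + P_2(x) y = 0 with P_1(x) = -2 - 1/x and P_2(x) = -3/x - 3/x^2.
x = 0 is a singular point because the y'-coefficient -2 - 1/x has a pole at x = 0 and the y-coefficient -3/x - 3/x^2 has a pole at x = 0.
It is a regular singular point because x P_1(x) = p(x) = -2x - 1 and x^2 P_2(x) = q(x) = -3x - 3 are polynomials, hence analytic at x = 0.
p(0) = -1,  q(0) = -3.
Indicial equation: r(r-1) + p(0) r + q(0) = 0, i.e. r^2 + (p(0) - 1) r + q(0) = 0, i.e. r^2 - 2 r - 3 = 0.
Discriminant: (-2)^2 - 4(-3) = 16, so r = (2 ± 4)/2.
Solving: r_1 = 3, r_2 = -1.

indicial: r^2 - 2 r - 3 = 0; roots r_1 = 3, r_2 = -1


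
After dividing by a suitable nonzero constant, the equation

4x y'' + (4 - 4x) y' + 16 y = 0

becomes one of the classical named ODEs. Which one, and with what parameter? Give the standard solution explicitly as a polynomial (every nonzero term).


All three coefficients share the factor 4; dividing through by 4 gives  x y'' + (1 - x) y' + 4 y = 0.
This matches the Laguerre equation x y'' + (1 - x) y' + n y = 0 with n = 4; the polynomial solution is L_4(x).
With y = sum_k a_k x^k, matching x^k gives (k+1)k a_{k+1} + (k+1) a_{k+1} - k a_k + n a_k = 0, i.e. (k+1)^2 a_{k+1} = (k - n) a_k = (k - 4) a_k. The right side vanishes at k = 4, so the series terminates at degree 4.
Standard normalization L_n(0) = 1 gives a_0 = 1. Work upward with a_{k+1} = (k - 4) a_k / (k+1)^2:
  a_1 = (0 - 4)(1) / 1^2 = -4/1 = -4
  a_2 = (1 - 4)(-4) / 2^2 = 12/4 = 3
  a_3 = (2 - 4)(3) / 3^2 = -6/9 = -2/3
  a_4 = (3 - 4)(-2/3) / 4^2 = (2/3)/16 = 1/24
Hence L_4(x) = x^4/24 - 2 x^3/3 + 3 x^2 - 4 x + 1.

L_4(x); series = x^4/24 - 2 x^3/3 + 3 x^2 - 4 x + 1


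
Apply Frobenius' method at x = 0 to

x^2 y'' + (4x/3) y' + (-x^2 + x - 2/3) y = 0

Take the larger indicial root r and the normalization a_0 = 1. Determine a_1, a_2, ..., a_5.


Write in Frobenius form y'' + (p(x)/x) y' + (q(x)/x^2) y = 0:
  p(x) = 4/3,  q(x) = -x^2 + x - 2/3.
Indicial equation: r(r-1) + (4/3) r + (-2/3) = 0 -> roots r_1 = 2/3, r_2 = -1.
Take r = r_1 = 2/3. Let y(x) = x^r sum_{n>=0} a_n x^n with a_0 = 1.
Substitute y = x^r sum a_n x^n and match x^{r+n}. The recurrence is
  D(n) a_n + 1 a_{n-1} - 1 a_{n-2} = 0,  where D(n) = (r+n)(r+n-1) + (4/3)(r+n) + (-2/3).
  a_n = [-1 a_{n-1} + 1 a_{n-2}] / D(n).
Since the indicial polynomial factors as (r - r_1)(r - r_2), D(n) = (r_1 + n - r_1)(r_1 + n - r_2) = n(n + 5/3).
Evaluating step by step (a_0 = 1):
  n = 1: D(1) = 1(1 + 5/3) = 8/3; numerator = -1(1) = -1; a_1 = (-1)/(8/3) = -3/8
  n = 2: D(2) = 2(2 + 5/3) = 22/3; numerator = -1(-3/8) + 1(1) = 11/8; a_2 = (11/8)/(22/3) = 3/16
  n = 3: D(3) = 3(3 + 5/3) = 14; numerator = -1(3/16) + 1(-3/8) = -9/16; a_3 = (-9/16)/(14) = -9/224
  n = 4: D(4) = 4(4 + 5/3) = 68/3; numerator = -1(-9/224) + 1(3/16) = 51/224; a_4 = (51/224)/(68/3) = 9/896
  n = 5: D(5) = 5(5 + 5/3) = 100/3; numerator = -1(9/896) + 1(-9/224) = -45/896; a_5 = (-45/896)/(100/3) = -27/17920

r = 2/3; a_0 = 1; a_1 = -3/8; a_2 = 3/16; a_3 = -9/224; a_4 = 9/896; a_5 = -27/17920


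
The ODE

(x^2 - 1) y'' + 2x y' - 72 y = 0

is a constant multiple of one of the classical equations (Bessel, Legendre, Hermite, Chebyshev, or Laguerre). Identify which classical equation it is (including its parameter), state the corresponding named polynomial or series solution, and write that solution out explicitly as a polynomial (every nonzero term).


All three coefficients share the factor -1; dividing through by -1 gives  (1 - x^2) y'' - 2x y' + 72 y = 0.
This matches the Legendre equation (1 - x^2) y'' - 2x y' + n(n+1) y = 0 (note the -2x y' term) with n(n+1) = 72, so n = 8; the polynomial solution is P_8(x).
With y = sum_k a_k x^k, matching x^k gives (k+2)(k+1) a_{k+2} = [k(k+1) - n(n+1)] a_k = (k - 8)(k + 9) a_k. The right side vanishes at k = 8, so the series with the parity of 8 terminates at degree 8.
Standard normalization (P_n(1) = 1): leading coefficient (2n)!/(2^n (n!)^2) = 20922789888000/(256*1625702400) = 6435/128, so a_8 = 6435/128. Work downward with a_k = (k+1)(k+2) a_{k+2} / ((k - 8)(k + 9)):
  a_6 = (7)(8)(6435/128) / ((6 - 8)(6 + 9)) = (45045/16)/(-30) = -3003/32
  a_4 = (5)(6)(-3003/32) / ((4 - 8)(4 + 9)) = (-45045/16)/(-52) = 3465/64
  a_2 = (3)(4)(3465/64) / ((2 - 8)(2 + 9)) = (10395/16)/(-66) = -315/32
  a_0 = (1)(2)(-315/32) / ((0 - 8)(0 + 9)) = (-315/16)/(-72) = 35/128
Hence P_8(x) = 6435 x^8/128 - 3003 x^6/32 + 3465 x^4/64 - 315 x^2/32 + 35/128.

P_8(x); series = 6435 x^8/128 - 3003 x^6/32 + 3465 x^4/64 - 315 x^2/32 + 35/128


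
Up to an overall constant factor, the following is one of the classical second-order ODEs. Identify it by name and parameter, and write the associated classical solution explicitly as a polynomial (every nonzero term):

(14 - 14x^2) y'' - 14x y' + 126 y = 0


All three coefficients share the factor 14; dividing through by 14 gives  (1 - x^2) y'' - x y' + 9 y = 0.
This matches the Chebyshev equation (1 - x^2) y'' - x y' + n^2 y = 0 (note the -x y' term, not -2x y') with n^2 = 9, so n = 3; the polynomial solution is T_3(x).
With y = sum_k a_k x^k, matching x^k gives (k+2)(k+1) a_{k+2} = (k^2 - n^2) a_k = (k - 3)(k + 3) a_k. The right side vanishes at k = 3, so the series with the parity of 3 terminates at degree 3.
Standard normalization: leading coefficient of T_n is 2^(n-1), so a_3 = 2^2 = 4. Work downward with a_k = (k+1)(k+2) a_{k+2} / ((k - 3)(k + 3)):
  a_1 = (2)(3)(4) / ((1 - 3)(1 + 3)) = 24/(-8) = -3
Hence T_3(x) = 4 x^3 - 3 x.

T_3(x); series = 4 x^3 - 3 x


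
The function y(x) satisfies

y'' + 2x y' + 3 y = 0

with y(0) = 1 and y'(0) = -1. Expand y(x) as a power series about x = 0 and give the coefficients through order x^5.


Ansatz: y(x) = sum_{n>=0} a_n x^n, so y'(x) = sum_{n>=1} n a_n x^(n-1) and y''(x) = sum_{n>=2} n(n-1) a_n x^(n-2).
Substitute into P(x) y'' + Q(x) y' + R(x) y = 0 with P(x) = 1, Q(x) = 2x, R(x) = 3, and match powers of x.
Initial conditions: a_0 = 1, a_1 = -1.
Setting the coefficient of each power of x to zero and solving order by order (substituting the coefficients already found):
  x^0: 2 a_2 + 3 a_0 = 0  ->  2 a_2 = -3 a_0 = -3  ->  a_2 = -3/2
  x^1: 6 a_3 + 5 a_1 = 0  ->  6 a_3 = -5 a_1 = 5  ->  a_3 = 5/6
  x^2: 12 a_4 + 7 a_2 = 0  ->  12 a_4 = -7 a_2 = 21/2  ->  a_4 = 7/8
  x^3: 20 a_5 + 9 a_3 = 0  ->  20 a_5 = -9 a_3 = -15/2  ->  a_5 = -3/8
Truncated series: y(x) = 1 - x - (3/2) x^2 + (5/6) x^3 + (7/8) x^4 - (3/8) x^5 + O(x^6).

a_0 = 1; a_1 = -1; a_2 = -3/2; a_3 = 5/6; a_4 = 7/8; a_5 = -3/8


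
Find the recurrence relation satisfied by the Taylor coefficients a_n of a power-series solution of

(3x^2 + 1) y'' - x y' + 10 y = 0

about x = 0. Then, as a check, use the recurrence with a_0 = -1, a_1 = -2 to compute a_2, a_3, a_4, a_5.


Substitute y = sum_n a_n x^n.
(1 + 3 x^2) y'' contributes (n+2)(n+1) a_{n+2} + 3 n(n-1) a_n at x^n.
-x y'(x) contributes -n a_n at x^n.
10 y(x) contributes 10 a_n at x^n.
Matching x^n: (n+2)(n+1) a_{n+2} + (3 n(n-1) - n + 10) a_n = 0.
Thus a_{n+2} = (-3 n(n-1) + n - 10) / ((n+1)(n+2)) * a_n.

Check with a_0 = -1, a_1 = -2 (apply the recurrence for n = 0, 1, 2, 3): a_0 = -1, a_1 = -2, a_2 = 5, a_3 = 3, a_4 = -35/6, a_5 = -15/4.

a_(n+2) = (-3 n(n-1) + n - 10) / ((n+1)(n+2)) * a_n; check: a_0 = -1, a_1 = -2, a_2 = 5, a_3 = 3, a_4 = -35/6, a_5 = -15/4


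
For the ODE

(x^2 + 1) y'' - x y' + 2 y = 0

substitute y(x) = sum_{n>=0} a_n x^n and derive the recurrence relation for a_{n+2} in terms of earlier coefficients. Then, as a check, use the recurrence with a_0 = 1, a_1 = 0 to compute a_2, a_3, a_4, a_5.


Substitute y = sum_n a_n x^n.
(1 + 1 x^2) y'' contributes (n+2)(n+1) a_{n+2} + n(n-1) a_n at x^n.
-x y'(x) contributes -n a_n at x^n.
2 y(x) contributes 2 a_n at x^n.
Matching x^n: (n+2)(n+1) a_{n+2} + (n(n-1) - n + 2) a_n = 0.
Thus a_{n+2} = (-n(n-1) + n - 2) / ((n+1)(n+2)) * a_n.

Check with a_0 = 1, a_1 = 0 (apply the recurrence for n = 0, 1, 2, 3): a_0 = 1, a_1 = 0, a_2 = -1, a_3 = 0, a_4 = 1/6, a_5 = 0.

a_(n+2) = (-n(n-1) + n - 2) / ((n+1)(n+2)) * a_n; check: a_0 = 1, a_1 = 0, a_2 = -1, a_3 = 0, a_4 = 1/6, a_5 = 0


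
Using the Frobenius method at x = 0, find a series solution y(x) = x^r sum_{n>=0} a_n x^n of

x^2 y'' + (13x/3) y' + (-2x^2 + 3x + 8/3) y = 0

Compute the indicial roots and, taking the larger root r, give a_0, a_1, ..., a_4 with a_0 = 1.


Write in Frobenius form y'' + (p(x)/x) y' + (q(x)/x^2) y = 0:
  p(x) = 13/3,  q(x) = -2x^2 + 3x + 8/3.
Indicial equation: r(r-1) + (13/3) r + (8/3) = 0 -> roots r_1 = -4/3, r_2 = -2.
Take r = r_1 = -4/3. Let y(x) = x^r sum_{n>=0} a_n x^n with a_0 = 1.
Substitute y = x^r sum a_n x^n and match x^{r+n}. The recurrence is
  D(n) a_n + 3 a_{n-1} - 2 a_{n-2} = 0,  where D(n) = (r+n)(r+n-1) + (13/3)(r+n) + (8/3).
  a_n = [-3 a_{n-1} + 2 a_{n-2}] / D(n).
Since the indicial polynomial factors as (r - r_1)(r - r_2), D(n) = (r_1 + n - r_1)(r_1 + n - r_2) = n(n + 2/3).
Evaluating step by step (a_0 = 1):
  n = 1: D(1) = 1(1 + 2/3) = 5/3; numerator = -3(1) = -3; a_1 = (-3)/(5/3) = -9/5
  n = 2: D(2) = 2(2 + 2/3) = 16/3; numerator = -3(-9/5) + 2(1) = 37/5; a_2 = (37/5)/(16/3) = 111/80
  n = 3: D(3) = 3(3 + 2/3) = 11; numerator = -3(111/80) + 2(-9/5) = -621/80; a_3 = (-621/80)/(11) = -621/880
  n = 4: D(4) = 4(4 + 2/3) = 56/3; numerator = -3(-621/880) + 2(111/80) = 861/176; a_4 = (861/176)/(56/3) = 369/1408

r = -4/3; a_0 = 1; a_1 = -9/5; a_2 = 111/80; a_3 = -621/880; a_4 = 369/1408


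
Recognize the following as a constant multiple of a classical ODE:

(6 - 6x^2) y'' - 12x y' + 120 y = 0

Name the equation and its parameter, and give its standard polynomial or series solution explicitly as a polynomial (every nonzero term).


All three coefficients share the factor 6; dividing through by 6 gives  (1 - x^2) y'' - 2x y' + 20 y = 0.
This matches the Legendre equation (1 - x^2) y'' - 2x y' + n(n+1) y = 0 (note the -2x y' term) with n(n+1) = 20, so n = 4; the polynomial solution is P_4(x).
With y = sum_k a_k x^k, matching x^k gives (k+2)(k+1) a_{k+2} = [k(k+1) - n(n+1)] a_k = (k - 4)(k + 5) a_k. The right side vanishes at k = 4, so the series with the parity of 4 terminates at degree 4.
Standard normalization (P_n(1) = 1): leading coefficient (2n)!/(2^n (n!)^2) = 40320/(16*576) = 35/8, so a_4 = 35/8. Work downward with a_k = (k+1)(k+2) a_{k+2} / ((k - 4)(k + 5)):
  a_2 = (3)(4)(35/8) / ((2 - 4)(2 + 5)) = (105/2)/(-14) = -15/4
  a_0 = (1)(2)(-15/4) / ((0 - 4)(0 + 5)) = (-15/2)/(-20) = 3/8
Hence P_4(x) = 35 x^4/8 - 15 x^2/4 + 3/8.

P_4(x); series = 35 x^4/8 - 15 x^2/4 + 3/8


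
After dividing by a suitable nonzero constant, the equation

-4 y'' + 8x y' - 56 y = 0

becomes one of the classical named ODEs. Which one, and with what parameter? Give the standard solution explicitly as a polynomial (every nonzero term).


All three coefficients share the factor -4; dividing through by -4 gives  y'' - 2x y' + 14 y = 0.
This matches the Hermite equation y'' - 2x y' + 2n y = 0 with 2n = 14, so n = 7; the polynomial solution is H_7(x).
With y = sum_k a_k x^k, matching x^k gives (k+2)(k+1) a_{k+2} = 2(k - n) a_k = 2(k - 7) a_k. The right side vanishes at k = 7, so the series with the parity of 7 terminates at degree 7.
Standard normalization: leading coefficient of H_n is 2^n, so a_7 = 2^7 = 128. Work downward with a_k = (k+1)(k+2) a_{k+2} / (2(k - n)):
  a_5 = (6)(7)(128) / (2(5 - 7)) = 5376/(-4) = -1344
  a_3 = (4)(5)(-1344) / (2(3 - 7)) = -26880/(-8) = 3360
  a_1 = (2)(3)(3360) / (2(1 - 7)) = 20160/(-12) = -1680
Hence H_7(x) = 128 x^7 - 1344 x^5 + 3360 x^3 - 1680 x.

H_7(x); series = 128 x^7 - 1344 x^5 + 3360 x^3 - 1680 x


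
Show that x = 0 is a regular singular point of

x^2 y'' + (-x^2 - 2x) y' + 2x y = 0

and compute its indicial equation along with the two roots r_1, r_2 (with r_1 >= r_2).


Divide by x^2 to reach normal form y'' + P_1(x) y' + P_2(x) y = 0 with P_1(x) = -1 - 2/x and P_2(x) = 2/x.
x = 0 is a singular point because the y'-coefficient -1 - 2/x has a pole at x = 0 and the y-coefficient 2/x has a pole at x = 0.
It is a regular singular point because x P_1(x) = p(x) = -x - 2 and x^2 P_2(x) = q(x) = 2x are polynomials, hence analytic at x = 0.
p(0) = -2,  q(0) = 0.
Indicial equation: r(r-1) + p(0) r + q(0) = 0, i.e. r^2 + (p(0) - 1) r + q(0) = 0, i.e. r^2 - 3 r = 0.
Discriminant: (-3)^2 - 4(0) = 9, so r = (3 ± 3)/2.
Solving: r_1 = 3, r_2 = 0.

indicial: r^2 - 3 r = 0; roots r_1 = 3, r_2 = 0


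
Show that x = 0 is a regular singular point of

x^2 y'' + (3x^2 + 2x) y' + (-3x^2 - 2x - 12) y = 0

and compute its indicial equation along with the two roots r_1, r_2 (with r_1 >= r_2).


Divide by x^2 to reach normal form y'' + P_1(x) y' + P_2(x) y = 0 with P_1(x) = 3 + 2/x and P_2(x) = -3 - 2/x - 12/x^2.
x = 0 is a singular point because the y'-coefficient 3 + 2/x has a pole at x = 0 and the y-coefficient -3 - 2/x - 12/x^2 has a pole at x = 0.
It is a regular singular point because x P_1(x) = p(x) = 3x + 2 and x^2 P_2(x) = q(x) = -3x^2 - 2x - 12 are polynomials, hence analytic at x = 0.
p(0) = 2,  q(0) = -12.
Indicial equation: r(r-1) + p(0) r + q(0) = 0, i.e. r^2 + (p(0) - 1) r + q(0) = 0, i.e. r^2 + 1 r - 12 = 0.
Discriminant: (1)^2 - 4(-12) = 49, so r = (-1 ± 7)/2.
Solving: r_1 = 3, r_2 = -4.

indicial: r^2 + 1 r - 12 = 0; roots r_1 = 3, r_2 = -4


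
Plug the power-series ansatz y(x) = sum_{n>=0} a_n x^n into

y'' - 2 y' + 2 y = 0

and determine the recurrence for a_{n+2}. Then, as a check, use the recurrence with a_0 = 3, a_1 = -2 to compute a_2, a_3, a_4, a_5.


Substitute y = sum_n a_n x^n.
y''(x) has coefficient (n+2)(n+1) a_{n+2} at x^n;
-2 y'(x) has coefficient -2 (n+1) a_{n+1} at x^n;
2 y(x) has coefficient 2 a_n at x^n.
Matching x^n: (n+2)(n+1) a_{n+2} - 2 (n+1) a_{n+1} + 2 a_n = 0.
Thus a_{n+2} = [2 (n+1) a_{n+1} - 2 a_n] / ((n+1)(n+2)).

Check with a_0 = 3, a_1 = -2 (apply the recurrence for n = 0, 1, 2, 3): a_0 = 3, a_1 = -2, a_2 = -5, a_3 = -8/3, a_4 = -1/2, a_5 = 1/15.

a_(n+2) = [2 (n+1) a_(n+1) - 2 a_n] / ((n+1)(n+2)); check: a_0 = 3, a_1 = -2, a_2 = -5, a_3 = -8/3, a_4 = -1/2, a_5 = 1/15


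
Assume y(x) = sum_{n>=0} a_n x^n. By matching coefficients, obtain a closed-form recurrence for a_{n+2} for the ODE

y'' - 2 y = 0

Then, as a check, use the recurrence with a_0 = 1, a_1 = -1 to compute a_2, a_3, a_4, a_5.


Substitute y = sum_n a_n x^n into y'' + (const) y = 0.
y''(x) = sum_{n>=0} (n+2)(n+1) a_{n+2} x^n.
The ODE becomes sum_n [(n+2)(n+1) a_{n+2} - 2 a_n] x^n = 0.
Setting each coefficient to zero gives the recurrence:
  (n+2)(n+1) a_{n+2} - 2 a_n = 0,
  a_{n+2} = 2 / ((n+1)(n+2)) a_n.

Check with a_0 = 1, a_1 = -1 (apply the recurrence for n = 0, 1, 2, 3): a_0 = 1, a_1 = -1, a_2 = 1, a_3 = -1/3, a_4 = 1/6, a_5 = -1/30.

a_{n+2} = 2/((n+1)(n+2)) * a_n; check: a_0 = 1, a_1 = -1, a_2 = 1, a_3 = -1/3, a_4 = 1/6, a_5 = -1/30


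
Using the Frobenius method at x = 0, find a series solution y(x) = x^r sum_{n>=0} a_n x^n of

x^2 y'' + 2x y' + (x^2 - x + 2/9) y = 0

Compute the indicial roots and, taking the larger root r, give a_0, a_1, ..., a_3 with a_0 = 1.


Write in Frobenius form y'' + (p(x)/x) y' + (q(x)/x^2) y = 0:
  p(x) = 2,  q(x) = x^2 - x + 2/9.
Indicial equation: r(r-1) + (2) r + (2/9) = 0 -> roots r_1 = -1/3, r_2 = -2/3.
Take r = r_1 = -1/3. Let y(x) = x^r sum_{n>=0} a_n x^n with a_0 = 1.
Substitute y = x^r sum a_n x^n and match x^{r+n}. The recurrence is
  D(n) a_n - 1 a_{n-1} + 1 a_{n-2} = 0,  where D(n) = (r+n)(r+n-1) + (2)(r+n) + (2/9).
  a_n = [1 a_{n-1} - 1 a_{n-2}] / D(n).
Since the indicial polynomial factors as (r - r_1)(r - r_2), D(n) = (r_1 + n - r_1)(r_1 + n - r_2) = n(n + 1/3).
Evaluating step by step (a_0 = 1):
  n = 1: D(1) = 1(1 + 1/3) = 4/3; numerator = 1(1) = 1; a_1 = (1)/(4/3) = 3/4
  n = 2: D(2) = 2(2 + 1/3) = 14/3; numerator = 1(3/4) - 1(1) = -1/4; a_2 = (-1/4)/(14/3) = -3/56
  n = 3: D(3) = 3(3 + 1/3) = 10; numerator = 1(-3/56) - 1(3/4) = -45/56; a_3 = (-45/56)/(10) = -9/112

r = -1/3; a_0 = 1; a_1 = 3/4; a_2 = -3/56; a_3 = -9/112


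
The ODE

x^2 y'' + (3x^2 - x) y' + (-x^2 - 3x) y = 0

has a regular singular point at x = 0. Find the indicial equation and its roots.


Divide by x^2 to reach normal form y'' + P_1(x) y' + P_2(x) y = 0 with P_1(x) = 3 - 1/x and P_2(x) = -1 - 3/x.
x = 0 is a singular point because the y'-coefficient 3 - 1/x has a pole at x = 0 and the y-coefficient -1 - 3/x has a pole at x = 0.
It is a regular singular point because x P_1(x) = p(x) = 3x - 1 and x^2 P_2(x) = q(x) = -x^2 - 3x are polynomials, hence analytic at x = 0.
p(0) = -1,  q(0) = 0.
Indicial equation: r(r-1) + p(0) r + q(0) = 0, i.e. r^2 + (p(0) - 1) r + q(0) = 0, i.e. r^2 - 2 r = 0.
Discriminant: (-2)^2 - 4(0) = 4, so r = (2 ± 2)/2.
Solving: r_1 = 2, r_2 = 0.

indicial: r^2 - 2 r = 0; roots r_1 = 2, r_2 = 0


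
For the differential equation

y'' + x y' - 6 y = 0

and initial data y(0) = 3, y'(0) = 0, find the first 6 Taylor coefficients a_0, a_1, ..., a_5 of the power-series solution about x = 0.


Ansatz: y(x) = sum_{n>=0} a_n x^n, so y'(x) = sum_{n>=1} n a_n x^(n-1) and y''(x) = sum_{n>=2} n(n-1) a_n x^(n-2).
Substitute into P(x) y'' + Q(x) y' + R(x) y = 0 with P(x) = 1, Q(x) = x, R(x) = -6, and match powers of x.
Initial conditions: a_0 = 3, a_1 = 0.
Setting the coefficient of each power of x to zero and solving order by order (substituting the coefficients already found):
  x^0: 2 a_2 - 6 a_0 = 0  ->  2 a_2 = 6 a_0 = 18  ->  a_2 = 9
  x^1: 6 a_3 - 5 a_1 = 0  ->  6 a_3 = 5 a_1 = 0  ->  a_3 = 0
  x^2: 12 a_4 - 4 a_2 = 0  ->  12 a_4 = 4 a_2 = 36  ->  a_4 = 3
  x^3: 20 a_5 - 3 a_3 = 0  ->  20 a_5 = 3 a_3 = 0  ->  a_5 = 0
Truncated series: y(x) = 3 + 9 x^2 + 3 x^4 + O(x^6).

a_0 = 3; a_1 = 0; a_2 = 9; a_3 = 0; a_4 = 3; a_5 = 0


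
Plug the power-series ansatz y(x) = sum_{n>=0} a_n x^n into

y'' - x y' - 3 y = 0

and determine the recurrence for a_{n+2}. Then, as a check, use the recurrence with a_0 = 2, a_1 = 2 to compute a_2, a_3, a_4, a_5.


Substitute y = sum_n a_n x^n.
y''(x) has coefficient (n+2)(n+1) a_{n+2} at x^n;
-x y'(x) has coefficient -n a_n at x^n (shift);
-3 y(x) has coefficient -3 a_n at x^n.
Matching x^n: (n+2)(n+1) a_{n+2} + (-n - 3) a_n = 0.
Thus a_{n+2} = (n + 3) / ((n+1)(n+2)) * a_n.

Check with a_0 = 2, a_1 = 2 (apply the recurrence for n = 0, 1, 2, 3): a_0 = 2, a_1 = 2, a_2 = 3, a_3 = 4/3, a_4 = 5/4, a_5 = 2/5.

a_(n+2) = (n + 3) / ((n+1)(n+2)) * a_n; check: a_0 = 2, a_1 = 2, a_2 = 3, a_3 = 4/3, a_4 = 5/4, a_5 = 2/5


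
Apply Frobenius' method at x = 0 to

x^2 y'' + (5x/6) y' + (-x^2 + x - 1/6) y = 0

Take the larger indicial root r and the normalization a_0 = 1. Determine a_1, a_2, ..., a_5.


Write in Frobenius form y'' + (p(x)/x) y' + (q(x)/x^2) y = 0:
  p(x) = 5/6,  q(x) = -x^2 + x - 1/6.
Indicial equation: r(r-1) + (5/6) r + (-1/6) = 0 -> roots r_1 = 1/2, r_2 = -1/3.
Take r = r_1 = 1/2. Let y(x) = x^r sum_{n>=0} a_n x^n with a_0 = 1.
Substitute y = x^r sum a_n x^n and match x^{r+n}. The recurrence is
  D(n) a_n + 1 a_{n-1} - 1 a_{n-2} = 0,  where D(n) = (r+n)(r+n-1) + (5/6)(r+n) + (-1/6).
  a_n = [-1 a_{n-1} + 1 a_{n-2}] / D(n).
Since the indicial polynomial factors as (r - r_1)(r - r_2), D(n) = (r_1 + n - r_1)(r_1 + n - r_2) = n(n + 5/6).
Evaluating step by step (a_0 = 1):
  n = 1: D(1) = 1(1 + 5/6) = 11/6; numerator = -1(1) = -1; a_1 = (-1)/(11/6) = -6/11
  n = 2: D(2) = 2(2 + 5/6) = 17/3; numerator = -1(-6/11) + 1(1) = 17/11; a_2 = (17/11)/(17/3) = 3/11
  n = 3: D(3) = 3(3 + 5/6) = 23/2; numerator = -1(3/11) + 1(-6/11) = -9/11; a_3 = (-9/11)/(23/2) = -18/253
  n = 4: D(4) = 4(4 + 5/6) = 58/3; numerator = -1(-18/253) + 1(3/11) = 87/253; a_4 = (87/253)/(58/3) = 9/506
  n = 5: D(5) = 5(5 + 5/6) = 175/6; numerator = -1(9/506) + 1(-18/253) = -45/506; a_5 = (-45/506)/(175/6) = -27/8855

r = 1/2; a_0 = 1; a_1 = -6/11; a_2 = 3/11; a_3 = -18/253; a_4 = 9/506; a_5 = -27/8855


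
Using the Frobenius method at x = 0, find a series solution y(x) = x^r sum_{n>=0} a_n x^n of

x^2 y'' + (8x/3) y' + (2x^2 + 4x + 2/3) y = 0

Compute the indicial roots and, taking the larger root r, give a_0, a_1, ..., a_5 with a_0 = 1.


Write in Frobenius form y'' + (p(x)/x) y' + (q(x)/x^2) y = 0:
  p(x) = 8/3,  q(x) = 2x^2 + 4x + 2/3.
Indicial equation: r(r-1) + (8/3) r + (2/3) = 0 -> roots r_1 = -2/3, r_2 = -1.
Take r = r_1 = -2/3. Let y(x) = x^r sum_{n>=0} a_n x^n with a_0 = 1.
Substitute y = x^r sum a_n x^n and match x^{r+n}. The recurrence is
  D(n) a_n + 4 a_{n-1} + 2 a_{n-2} = 0,  where D(n) = (r+n)(r+n-1) + (8/3)(r+n) + (2/3).
  a_n = [-4 a_{n-1} - 2 a_{n-2}] / D(n).
Since the indicial polynomial factors as (r - r_1)(r - r_2), D(n) = (r_1 + n - r_1)(r_1 + n - r_2) = n(n + 1/3).
Evaluating step by step (a_0 = 1):
  n = 1: D(1) = 1(1 + 1/3) = 4/3; numerator = -4(1) = -4; a_1 = (-4)/(4/3) = -3
  n = 2: D(2) = 2(2 + 1/3) = 14/3; numerator = -4(-3) - 2(1) = 10; a_2 = (10)/(14/3) = 15/7
  n = 3: D(3) = 3(3 + 1/3) = 10; numerator = -4(15/7) - 2(-3) = -18/7; a_3 = (-18/7)/(10) = -9/35
  n = 4: D(4) = 4(4 + 1/3) = 52/3; numerator = -4(-9/35) - 2(15/7) = -114/35; a_4 = (-114/35)/(52/3) = -171/910
  n = 5: D(5) = 5(5 + 1/3) = 80/3; numerator = -4(-171/910) - 2(-9/35) = 576/455; a_5 = (576/455)/(80/3) = 108/2275

r = -2/3; a_0 = 1; a_1 = -3; a_2 = 15/7; a_3 = -9/35; a_4 = -171/910; a_5 = 108/2275


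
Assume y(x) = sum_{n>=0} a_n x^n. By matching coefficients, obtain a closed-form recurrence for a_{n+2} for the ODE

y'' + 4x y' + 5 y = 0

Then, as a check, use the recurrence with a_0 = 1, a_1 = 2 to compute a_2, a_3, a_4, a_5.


Substitute y = sum_n a_n x^n.
y''(x) has coefficient (n+2)(n+1) a_{n+2} at x^n;
4 x y'(x) has coefficient 4 n a_n at x^n (shift);
5 y(x) has coefficient 5 a_n at x^n.
Matching x^n: (n+2)(n+1) a_{n+2} + (4n + 5) a_n = 0.
Thus a_{n+2} = (-4n - 5) / ((n+1)(n+2)) * a_n.

Check with a_0 = 1, a_1 = 2 (apply the recurrence for n = 0, 1, 2, 3): a_0 = 1, a_1 = 2, a_2 = -5/2, a_3 = -3, a_4 = 65/24, a_5 = 51/20.

a_(n+2) = (-4n - 5) / ((n+1)(n+2)) * a_n; check: a_0 = 1, a_1 = 2, a_2 = -5/2, a_3 = -3, a_4 = 65/24, a_5 = 51/20


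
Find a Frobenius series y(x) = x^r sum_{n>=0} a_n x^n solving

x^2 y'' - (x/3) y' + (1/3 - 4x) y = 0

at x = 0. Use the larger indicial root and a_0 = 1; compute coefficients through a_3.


Write in Frobenius form y'' + (p(x)/x) y' + (q(x)/x^2) y = 0:
  p(x) = -1/3,  q(x) = 1/3 - 4x.
Indicial equation: r(r-1) + (-1/3) r + (1/3) = 0 -> roots r_1 = 1, r_2 = 1/3.
Take r = r_1 = 1. Let y(x) = x^r sum_{n>=0} a_n x^n with a_0 = 1.
Substitute y = x^r sum a_n x^n and match x^{r+n}. The recurrence is
  D(n) a_n - 4 a_{n-1} = 0,  where D(n) = (r+n)(r+n-1) + (-1/3)(r+n) + (1/3).
  a_n = 4 / D(n) * a_{n-1}.
Since the indicial polynomial factors as (r - r_1)(r - r_2), D(n) = (r_1 + n - r_1)(r_1 + n - r_2) = n(n + 2/3).
Evaluating step by step (a_0 = 1):
  n = 1: D(1) = 1(1 + 2/3) = 5/3; numerator = 4(1) = 4; a_1 = (4)/(5/3) = 12/5
  n = 2: D(2) = 2(2 + 2/3) = 16/3; numerator = 4(12/5) = 48/5; a_2 = (48/5)/(16/3) = 9/5
  n = 3: D(3) = 3(3 + 2/3) = 11; numerator = 4(9/5) = 36/5; a_3 = (36/5)/(11) = 36/55

r = 1; a_0 = 1; a_1 = 12/5; a_2 = 9/5; a_3 = 36/55


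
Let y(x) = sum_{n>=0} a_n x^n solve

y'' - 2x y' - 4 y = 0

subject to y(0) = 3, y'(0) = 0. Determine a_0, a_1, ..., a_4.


Ansatz: y(x) = sum_{n>=0} a_n x^n, so y'(x) = sum_{n>=1} n a_n x^(n-1) and y''(x) = sum_{n>=2} n(n-1) a_n x^(n-2).
Substitute into P(x) y'' + Q(x) y' + R(x) y = 0 with P(x) = 1, Q(x) = -2x, R(x) = -4, and match powers of x.
Initial conditions: a_0 = 3, a_1 = 0.
Setting the coefficient of each power of x to zero and solving order by order (substituting the coefficients already found):
  x^0: 2 a_2 - 4 a_0 = 0  ->  2 a_2 = 4 a_0 = 12  ->  a_2 = 6
  x^1: 6 a_3 - 6 a_1 = 0  ->  6 a_3 = 6 a_1 = 0  ->  a_3 = 0
  x^2: 12 a_4 - 8 a_2 = 0  ->  12 a_4 = 8 a_2 = 48  ->  a_4 = 4
Truncated series: y(x) = 3 + 6 x^2 + 4 x^4 + O(x^5).

a_0 = 3; a_1 = 0; a_2 = 6; a_3 = 0; a_4 = 4


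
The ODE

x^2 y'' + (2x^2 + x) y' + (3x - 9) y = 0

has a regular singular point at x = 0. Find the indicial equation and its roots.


Divide by x^2 to reach normal form y'' + P_1(x) y' + P_2(x) y = 0 with P_1(x) = 2 + 1/x and P_2(x) = 3/x - 9/x^2.
x = 0 is a singular point because the y'-coefficient 2 + 1/x has a pole at x = 0 and the y-coefficient 3/x - 9/x^2 has a pole at x = 0.
It is a regular singular point because x P_1(x) = p(x) = 2x + 1 and x^2 P_2(x) = q(x) = 3x - 9 are polynomials, hence analytic at x = 0.
p(0) = 1,  q(0) = -9.
Indicial equation: r(r-1) + p(0) r + q(0) = 0, i.e. r^2 + (p(0) - 1) r + q(0) = 0, i.e. r^2 - 9 = 0.
Discriminant: (0)^2 - 4(-9) = 36, so r = (0 ± 6)/2.
Solving: r_1 = 3, r_2 = -3.

indicial: r^2 - 9 = 0; roots r_1 = 3, r_2 = -3


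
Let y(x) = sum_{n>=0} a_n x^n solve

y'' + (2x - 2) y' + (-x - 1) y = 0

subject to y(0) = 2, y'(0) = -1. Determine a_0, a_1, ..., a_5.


Ansatz: y(x) = sum_{n>=0} a_n x^n, so y'(x) = sum_{n>=1} n a_n x^(n-1) and y''(x) = sum_{n>=2} n(n-1) a_n x^(n-2).
Substitute into P(x) y'' + Q(x) y' + R(x) y = 0 with P(x) = 1, Q(x) = 2x - 2, R(x) = -x - 1, and match powers of x.
Initial conditions: a_0 = 2, a_1 = -1.
Setting the coefficient of each power of x to zero and solving order by order (substituting the coefficients already found):
  x^0: 2 a_2 - 2 a_1 - a_0 = 0  ->  2 a_2 = 2 a_1 + a_0 = 0  ->  a_2 = 0
  x^1: 6 a_3 - 4 a_2 + a_1 - a_0 = 0  ->  6 a_3 = 4 a_2 - a_1 + a_0 = 3  ->  a_3 = 1/2
  x^2: 12 a_4 - 6 a_3 + 3 a_2 - a_1 = 0  ->  12 a_4 = 6 a_3 - 3 a_2 + a_1 = 2  ->  a_4 = 1/6
  x^3: 20 a_5 - 8 a_4 + 5 a_3 - a_2 = 0  ->  20 a_5 = 8 a_4 - 5 a_3 + a_2 = -7/6  ->  a_5 = -7/120
Truncated series: y(x) = 2 - x + (1/2) x^3 + (1/6) x^4 - (7/120) x^5 + O(x^6).

a_0 = 2; a_1 = -1; a_2 = 0; a_3 = 1/2; a_4 = 1/6; a_5 = -7/120
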